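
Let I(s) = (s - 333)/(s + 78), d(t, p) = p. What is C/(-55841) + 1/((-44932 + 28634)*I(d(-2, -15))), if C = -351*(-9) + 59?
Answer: -6082675163/105571207688 ≈ -0.057617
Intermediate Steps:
C = 3218 (C = 3159 + 59 = 3218)
I(s) = (-333 + s)/(78 + s)
C/(-55841) + 1/((-44932 + 28634)*I(d(-2, -15))) = 3218/(-55841) + 1/((-44932 + 28634)*(((-333 - 15)/(78 - 15)))) = 3218*(-1/55841) + 1/((-16298)*((-348/63))) = -3218/55841 - 1/(16298*((1/63)*(-348))) = -3218/55841 - 1/(16298*(-116/21)) = -3218/55841 - 1/16298*(-21/116) = -3218/55841 + 21/1890568 = -6082675163/105571207688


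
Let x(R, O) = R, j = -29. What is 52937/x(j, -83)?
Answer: -52937/29 ≈ -1825.4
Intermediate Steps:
52937/x(j, -83) = 52937/(-29) = 52937*(-1/29) = -52937/29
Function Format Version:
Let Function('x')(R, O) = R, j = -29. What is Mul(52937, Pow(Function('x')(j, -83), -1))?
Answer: Rational(-52937, 29) ≈ -1825.4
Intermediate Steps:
Mul(52937, Pow(Function('x')(j, -83), -1)) = Mul(52937, Pow(-29, -1)) = Mul(52937, Rational(-1, 29)) = Rational(-52937, 29)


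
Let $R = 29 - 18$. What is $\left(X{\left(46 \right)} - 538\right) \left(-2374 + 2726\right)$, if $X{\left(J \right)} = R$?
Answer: $-185504$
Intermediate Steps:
$R = 11$
$X{\left(J \right)} = 11$
$\left(X{\left(46 \right)} - 538\right) \left(-2374 + 2726\right) = \left(11 - 538\right) \left(-2374 + 2726\right) = \left(-527\right) 352 = -185504$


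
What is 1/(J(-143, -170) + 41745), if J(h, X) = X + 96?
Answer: 1/41671 ≈ 2.3998e-5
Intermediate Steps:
J(h, X) = 96 + X
1/(J(-143, -170) + 41745) = 1/((96 - 170) + 41745) = 1/(-74 + 41745) = 1/41671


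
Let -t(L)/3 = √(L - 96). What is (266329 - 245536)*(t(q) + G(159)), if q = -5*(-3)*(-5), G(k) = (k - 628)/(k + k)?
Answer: -3250639/106 - 187137*I*√19 ≈ -30666.0 - 8.1571e+5*I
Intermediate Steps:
G(k) = (-628 + k)/(2*k) (G(k) = (-628 + k)/((2*k)) = (-628 + k)*(1/(2*k)) = (-628 + k)/(2*k))
q = -75 (q = 15*(-5) = -75)
t(L) = -3*√(-96 + L) (t(L) = -3*√(L - 96) = -3*√(-96 + L))
(266329 - 245536)*(t(q) + G(159)) = (266329 - 245536)*(-3*√(-96 - 75) + (½)*(-628 + 159)/159) = 20793*(-9*I*√19 + (½)*(1/159)*(-469)) = 20793*(-9*I*√19 - 469/318) = 20793*(-469/318 - 9*I*√19) = -3250639/106 - 187137*I*√19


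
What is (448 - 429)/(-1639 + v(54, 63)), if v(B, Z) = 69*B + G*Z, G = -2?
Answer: 19/1961 ≈ 0.0096889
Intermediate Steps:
v(B, Z) = -2*Z + 69*B (v(B, Z) = 69*B - 2*Z = -2*Z + 69*B)
(448 - 429)/(-1639 + v(54, 63)) = (448 - 429)/(-1639 + (-2*63 + 69*54)) = 19/(-1639 + (-126 + 3726)) = 19/(-1639 + 3600) = 19/1961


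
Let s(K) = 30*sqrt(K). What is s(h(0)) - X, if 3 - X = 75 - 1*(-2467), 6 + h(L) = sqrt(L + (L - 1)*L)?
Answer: 2539 + 30*I*sqrt(6) ≈ 2539.0 + 73.485*I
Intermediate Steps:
h(L) = -6 + sqrt(L + L*(-1 + L)) (h(L) = -6 + sqrt(L + (L - 1)*L) = -6 + sqrt(L + (-1 + L)*L) = -6 + sqrt(L + L*(-1 + L)))
X = -2539 (X = 3 - (75 - 1*(-2467)) = 3 - (75 + 2467) = 3 - 1*2542 = 3 - 2542 = -2539)
s(h(0)) - X = 30*sqrt(-6 + sqrt(0**2)) - 1*(-2539) = 30*sqrt(-6 + sqrt(0)) + 2539 = 30*sqrt(-6 + 0) + 2539 = 30*sqrt(-6) + 2539 = 30*(I*sqrt(6)) + 2539 = 30*I*sqrt(6) + 2539 = 2539 + 30*I*sqrt(6)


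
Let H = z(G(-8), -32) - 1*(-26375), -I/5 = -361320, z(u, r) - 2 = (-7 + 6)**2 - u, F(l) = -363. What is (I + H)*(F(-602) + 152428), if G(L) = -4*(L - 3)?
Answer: 278725108710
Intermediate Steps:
G(L) = 12 - 4*L (G(L) = -4*(-3 + L) = 12 - 4*L)
z(u, r) = 3 - u (z(u, r) = 2 + ((-7 + 6)**2 - u) = 2 + ((-1)**2 - u) = 2 + (1 - u) = 3 - u)
I = 1806600 (I = -5*(-361320) = 1806600)
H = 26334 (H = (3 - (12 - 4*(-8))) - 1*(-26375) = (3 - (12 + 32)) + 26375 = (3 - 1*44) + 26375 = (3 - 44) + 26375 = -41 + 26375 = 26334)
(I + H)*(F(-602) + 152428) = (1806600 + 26334)*(-363 + 152428) = 1832934*152065 = 278725108710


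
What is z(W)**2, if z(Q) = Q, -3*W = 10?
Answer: 100/9 ≈ 11.111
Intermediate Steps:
W = -10/3 (W = -1/3*10 = -10/3 ≈ -3.3333)
z(W)**2 = (-10/3)**2 = 100/9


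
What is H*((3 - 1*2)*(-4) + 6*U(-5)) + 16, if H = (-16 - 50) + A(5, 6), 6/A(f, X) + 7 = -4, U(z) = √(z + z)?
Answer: 3104/11 - 4392*I*√10/11 ≈ 282.18 - 1262.6*I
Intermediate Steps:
U(z) = √2*√z (U(z) = √(2*z) = √2*√z)
A(f, X) = -6/11 (A(f, X) = 6/(-7 - 4) = 6/(-11) = 6*(-1/11) = -6/11)
H = -732/11 (H = (-16 - 50) - 6/11 = -66 - 6/11 = -732/11 ≈ -66.545)
H*((3 - 1*2)*(-4) + 6*U(-5)) + 16 = -732*((3 - 1*2)*(-4) + 6*(√2*√(-5)))/11 + 16 = -732*((3 - 2)*(-4) + 6*(√2*(I*√5)))/11 + 16 = -732*(1*(-4) + 6*(I*√10))/11 + 16 = -732*(-4 + 6*I*√10)/11 + 16 = (2928/11 - 4392*I*√10/11) + 16 = 3104/11 - 4392*I*√10/11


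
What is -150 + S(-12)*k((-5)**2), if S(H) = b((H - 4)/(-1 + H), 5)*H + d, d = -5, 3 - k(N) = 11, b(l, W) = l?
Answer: 106/13 ≈ 8.1538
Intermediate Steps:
k(N) = -8 (k(N) = 3 - 1*11 = 3 - 11 = -8)
S(H) = -5 + H*(-4 + H)/(-1 + H) (S(H) = ((H - 4)/(-1 + H))*H - 5 = ((-4 + H)/(-1 + H))*H - 5 = H*(-4 + H)/(-1 + H) - 5 = -5 + H*(-4 + H)/(-1 + H))
-150 + S(-12)*k((-5)**2) = -150 + ((5 + (-12)**2 - 9*(-12))/(-1 - 12))*(-8) = -150 + ((5 + 144 + 108)/(-13))*(-8) = -150 - 1/13*257*(-8) = -150 - 257/13*(-8) = -150 + 2056/13 = 106/13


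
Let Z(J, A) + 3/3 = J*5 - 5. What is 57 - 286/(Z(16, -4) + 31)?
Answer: 5699/105 ≈ 54.276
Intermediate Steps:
Z(J, A) = -6 + 5*J (Z(J, A) = -1 + (J*5 - 5) = -1 + (5*J - 5) = -1 + (-5 + 5*J) = -6 + 5*J)
57 - 286/(Z(16, -4) + 31) = 57 - 286/((-6 + 5*16) + 31) = 57 - 286/((-6 + 80) + 31) = 57 - 286/(74 + 31) = 57 - 286/105 = 5699/105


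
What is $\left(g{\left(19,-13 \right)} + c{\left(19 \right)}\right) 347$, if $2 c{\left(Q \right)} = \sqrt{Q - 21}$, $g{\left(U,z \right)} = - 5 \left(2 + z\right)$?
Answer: $19085 + \frac{347 i \sqrt{2}}{2} \approx 19085.0 + 245.37 i$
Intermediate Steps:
$g{\left(U,z \right)} = -10 - 5 z$
$c{\left(Q \right)} = \frac{\sqrt{-21 + Q}}{2}$ ($c{\left(Q \right)} = \frac{\sqrt{Q - 21}}{2} = \frac{\sqrt{-21 + Q}}{2}$)
$\left(g{\left(19,-13 \right)} + c{\left(19 \right)}\right) 347 = \left(\left(-10 - -65\right) + \frac{\sqrt{-21 + 19}}{2}\right) 347 = \left(\left(-10 + 65\right) + \frac{\sqrt{-2}}{2}\right) 347 = \left(55 + \frac{i \sqrt{2}}{2}\right) 347 = 19085 + \frac{347 i \sqrt{2}}{2}$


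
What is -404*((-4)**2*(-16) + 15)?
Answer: 97364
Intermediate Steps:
-404*((-4)**2*(-16) + 15) = -404*(16*(-16) + 15) = -404*(-256 + 15) = -404*(-241) = 97364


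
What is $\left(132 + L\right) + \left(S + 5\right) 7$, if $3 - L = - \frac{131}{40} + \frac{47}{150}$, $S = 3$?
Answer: $\frac{116377}{600} \approx 193.96$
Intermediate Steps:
$L = \frac{3577}{600}$ ($L = 3 - \left(- \frac{131}{40} + \frac{47}{150}\right) = 3 - - \frac{1777}{600} = 3 + \frac{1777}{600} = \frac{3577}{600} \approx 5.9617$)
$\left(132 + L\right) + \left(S + 5\right) 7 = \left(132 + \frac{3577}{600}\right) + \left(3 + 5\right) 7 = \frac{82777}{600} + 8 \cdot 7 = \frac{82777}{600} + 56 = \frac{116377}{600}$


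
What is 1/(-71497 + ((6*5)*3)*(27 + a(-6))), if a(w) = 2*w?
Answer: -1/70147 ≈ -1.4256e-5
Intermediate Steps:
1/(-71497 + ((6*5)*3)*(27 + a(-6))) = 1/(-71497 + ((6*5)*3)*(27 + 2*(-6))) = 1/(-71497 + (30*3)*(27 - 12)) = 1/(-71497 + 90*15) = 1/(-71497 + 1350) = 1/(-70147) = -1/70147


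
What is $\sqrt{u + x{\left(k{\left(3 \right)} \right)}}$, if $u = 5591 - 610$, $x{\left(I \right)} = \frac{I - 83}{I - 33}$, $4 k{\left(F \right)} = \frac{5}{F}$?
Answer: $\frac{\sqrt{761887742}}{391} \approx 70.594$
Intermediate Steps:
$k{\left(F \right)} = \frac{5}{4 F}$ ($k{\left(F \right)} = \frac{5 \frac{1}{F}}{4} = \frac{5}{4 F}$)
$x{\left(I \right)} = \frac{-83 + I}{-33 + I}$
$u = 4981$ ($u = 5591 - 610 = 4981$)
$\sqrt{u + x{\left(k{\left(3 \right)} \right)}} = \sqrt{4981 + \frac{-83 + \frac{5}{4 \cdot 3}}{-33 + \frac{5}{4 \cdot 3}}} = \sqrt{4981 + \frac{-83 + \frac{5}{4} \cdot \frac{1}{3}}{-33 + \frac{5}{4} \cdot \frac{1}{3}}} = \sqrt{4981 + \frac{-83 + \frac{5}{12}}{-33 + \frac{5}{12}}} = \sqrt{4981 + \frac{1}{- \frac{391}{12}} \left(- \frac{991}{12}\right)} = \sqrt{4981 - - \frac{991}{391}} = \sqrt{4981 + \frac{991}{391}} = \sqrt{\frac{1948562}{391}} = \frac{\sqrt{761887742}}{391}$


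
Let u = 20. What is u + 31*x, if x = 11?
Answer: 361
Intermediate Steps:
u + 31*x = 20 + 31*11 = 20 + 341 = 361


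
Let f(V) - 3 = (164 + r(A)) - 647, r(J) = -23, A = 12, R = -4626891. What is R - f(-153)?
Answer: -4626388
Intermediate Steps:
f(V) = -503 (f(V) = 3 + ((164 - 23) - 647) = 3 + (141 - 647) = 3 - 506 = -503)
R - f(-153) = -4626891 - 1*(-503) = -4626891 + 503 = -4626388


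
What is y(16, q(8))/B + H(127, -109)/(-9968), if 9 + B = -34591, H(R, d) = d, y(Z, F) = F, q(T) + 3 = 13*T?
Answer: 345579/43111600 ≈ 0.0080159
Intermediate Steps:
q(T) = -3 + 13*T
B = -34600 (B = -9 - 34591 = -34600)
y(16, q(8))/B + H(127, -109)/(-9968) = (-3 + 13*8)/(-34600) - 109/(-9968) = (-3 + 104)*(-1/34600) - 109*(-1/9968) = 101*(-1/34600) + 109/9968 = -101/34600 + 109/9968 = 345579/43111600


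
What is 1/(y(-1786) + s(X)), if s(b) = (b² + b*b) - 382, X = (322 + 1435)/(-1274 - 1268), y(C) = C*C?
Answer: 3230882/10304623370197 ≈ 3.1354e-7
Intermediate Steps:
y(C) = C²
X = -1757/2542 (X = 1757/(-2542) = 1757*(-1/2542) = -1757/2542 ≈ -0.69119)
s(b) = -382 + 2*b² (s(b) = (b² + b²) - 382 = 2*b² - 382 = -382 + 2*b²)
1/(y(-1786) + s(X)) = 1/((-1786)² + (-382 + 2*(-1757/2542)²)) = 1/(3189796 + (-382 + 2*(3087049/6461764))) = 1/(3189796 + (-382 + 3087049/3230882)) = 1/(3189796 - 1231109875/3230882) = 1/(10304623370197/3230882) = 3230882/10304623370197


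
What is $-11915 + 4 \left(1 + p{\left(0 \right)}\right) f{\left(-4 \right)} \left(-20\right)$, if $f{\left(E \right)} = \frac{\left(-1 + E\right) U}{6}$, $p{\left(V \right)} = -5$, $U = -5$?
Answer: $- \frac{31745}{3} \approx -10582.0$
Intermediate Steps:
$f{\left(E \right)} = \frac{5}{6} - \frac{5 E}{6}$ ($f{\left(E \right)} = \frac{\left(-1 + E\right) \left(-5\right)}{6} = \left(5 - 5 E\right) \frac{1}{6} = \frac{5}{6} - \frac{5 E}{6}$)
$-11915 + 4 \left(1 + p{\left(0 \right)}\right) f{\left(-4 \right)} \left(-20\right) = -11915 + 4 \left(1 - 5\right) \left(\frac{5}{6} - - \frac{10}{3}\right) \left(-20\right) = -11915 + 4 \left(-4\right) \left(\frac{5}{6} + \frac{10}{3}\right) \left(-20\right) = -11915 + \left(-16\right) \frac{25}{6} \left(-20\right) = -11915 - - \frac{4000}{3} = -11915 + \frac{4000}{3} = - \frac{31745}{3}$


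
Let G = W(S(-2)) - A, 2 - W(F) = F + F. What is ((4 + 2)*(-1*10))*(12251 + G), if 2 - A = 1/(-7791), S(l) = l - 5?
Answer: -1911132280/2597 ≈ -7.3590e+5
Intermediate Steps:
S(l) = -5 + l
W(F) = 2 - 2*F (W(F) = 2 - (F + F) = 2 - 2*F)
A = 15583/7791 (A = 2 - 1/(-7791) = 2 - 1*(-1/7791) = 2 + 1/7791 = 15583/7791 ≈ 2.0001)
G = 109073/7791 (G = (2 - 2*(-5 - 2)) - 1*15583/7791 = (2 - 2*(-7)) - 15583/7791 = (2 + 14) - 15583/7791 = 16 - 15583/7791 = 109073/7791 ≈ 14.000)
((4 + 2)*(-1*10))*(12251 + G) = ((4 + 2)*(-1*10))*(12251 + 109073/7791) = (6*(-10))*(95556614/7791) = -60*95556614/7791 = -1911132280/2597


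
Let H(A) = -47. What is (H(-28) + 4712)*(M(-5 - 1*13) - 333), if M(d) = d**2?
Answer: -41985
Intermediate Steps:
(H(-28) + 4712)*(M(-5 - 1*13) - 333) = (-47 + 4712)*((-5 - 1*13)**2 - 333) = 4665*((-5 - 13)**2 - 333) = 4665*((-18)**2 - 333) = 4665*(324 - 333) = 4665*(-9) = -41985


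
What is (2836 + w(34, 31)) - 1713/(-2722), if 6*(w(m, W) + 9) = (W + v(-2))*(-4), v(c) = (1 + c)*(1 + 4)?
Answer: 22948877/8166 ≈ 2810.3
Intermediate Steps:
v(c) = 5 + 5*c (v(c) = (1 + c)*5 = 5 + 5*c)
w(m, W) = -17/3 - 2*W/3 (w(m, W) = -9 + ((W + (5 + 5*(-2)))*(-4))/6 = -9 + ((W + (5 - 10))*(-4))/6 = -9 + ((W - 5)*(-4))/6 = -9 + ((-5 + W)*(-4))/6 = -9 + (20 - 4*W)/6 = -9 + (10/3 - 2*W/3) = -17/3 - 2*W/3)
(2836 + w(34, 31)) - 1713/(-2722) = (2836 + (-17/3 - ⅔*31)) - 1713/(-2722) = (2836 + (-17/3 - 62/3)) - 1713*(-1/2722) = (2836 - 79/3) + 1713/2722 = 8429/3 + 1713/2722 = 22948877/8166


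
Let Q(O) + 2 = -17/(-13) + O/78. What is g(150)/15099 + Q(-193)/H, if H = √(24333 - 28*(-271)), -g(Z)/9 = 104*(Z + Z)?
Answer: -93600/5033 - 19*√31921/191526 ≈ -18.615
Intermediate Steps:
g(Z) = -1872*Z (g(Z) = -936*(Z + Z) = -936*2*Z = -1872*Z)
H = √31921 (H = √(24333 + 7588) = √31921 ≈ 178.66)
Q(O) = -9/13 + O/78 (Q(O) = -2 + (-17/(-13) + O/78) = -2 + (-17*(-1/13) + O*(1/78)) = -2 + (17/13 + O/78) = -9/13 + O/78)
g(150)/15099 + Q(-193)/H = -1872*150/15099 + (-9/13 + (1/78)*(-193))/(√31921) = -280800*1/15099 + (-9/13 - 193/78)*(√31921/31921) = -93600/5033 - 19*√31921/191526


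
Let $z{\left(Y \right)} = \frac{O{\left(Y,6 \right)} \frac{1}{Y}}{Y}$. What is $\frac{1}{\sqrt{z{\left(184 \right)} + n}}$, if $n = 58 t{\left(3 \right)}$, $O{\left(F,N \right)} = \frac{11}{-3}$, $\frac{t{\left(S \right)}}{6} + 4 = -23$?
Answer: $- \frac{184 i \sqrt{2862998817}}{954332939} \approx - 0.010316 i$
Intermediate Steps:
$t{\left(S \right)} = -162$ ($t{\left(S \right)} = -24 + 6 \left(-23\right) = -24 - 138 = -162$)
$O{\left(F,N \right)} = - \frac{11}{3}$ ($O{\left(F,N \right)} = 11 \left(- \frac{1}{3}\right) = - \frac{11}{3}$)
$z{\left(Y \right)} = - \frac{11}{3 Y^{2}}$ ($z{\left(Y \right)} = \frac{\left(- \frac{11}{3}\right) \frac{1}{Y}}{Y} = - \frac{11}{3 Y^{2}}$)
$n = -9396$ ($n = 58 \left(-162\right) = -9396$)
$\frac{1}{\sqrt{z{\left(184 \right)} + n}} = \frac{1}{\sqrt{- \frac{11}{3 \cdot 33856} - 9396}} = \frac{1}{\sqrt{\left(- \frac{11}{3}\right) \frac{1}{33856} - 9396}} = \frac{1}{\sqrt{- \frac{11}{101568} - 9396}} = \frac{1}{\sqrt{- \frac{954332939}{101568}}} = \frac{1}{\frac{1}{552} i \sqrt{2862998817}} = - \frac{184 i \sqrt{2862998817}}{954332939}$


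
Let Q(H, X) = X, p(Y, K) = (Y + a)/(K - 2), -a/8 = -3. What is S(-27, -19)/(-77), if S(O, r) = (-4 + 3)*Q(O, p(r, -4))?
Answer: -5/462 ≈ -0.010823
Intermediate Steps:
a = 24 (a = -8*(-3) = 24)
p(Y, K) = (24 + Y)/(-2 + K) (p(Y, K) = (Y + 24)/(K - 2) = (24 + Y)/(-2 + K))
S(O, r) = 4 + r/6 (S(O, r) = (-4 + 3)*((24 + r)/(-2 - 4)) = -(24 + r)/(-6) = -(-1)*(24 + r)/6 = -(-4 - r/6) = 4 + r/6)
S(-27, -19)/(-77) = (4 + (⅙)*(-19))/(-77) = (4 - 19/6)*(-1/77) = (⅚)*(-1/77) = -5/462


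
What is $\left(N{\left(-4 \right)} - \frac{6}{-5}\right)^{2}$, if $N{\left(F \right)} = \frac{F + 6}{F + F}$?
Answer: $\frac{361}{400} \approx 0.9025$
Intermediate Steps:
$N{\left(F \right)} = \frac{6 + F}{2 F}$
$\left(N{\left(-4 \right)} - \frac{6}{-5}\right)^{2} = \left(\frac{6 - 4}{2 \left(-4\right)} - \frac{6}{-5}\right)^{2} = \left(\frac{1}{2} \left(- \frac{1}{4}\right) 2 - - \frac{6}{5}\right)^{2} = \left(- \frac{1}{4} + \frac{6}{5}\right)^{2} = \left(\frac{19}{20}\right)^{2} = \frac{361}{400}$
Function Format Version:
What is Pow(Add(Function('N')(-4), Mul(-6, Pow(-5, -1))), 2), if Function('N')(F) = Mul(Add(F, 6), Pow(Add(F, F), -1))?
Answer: Rational(361, 400) ≈ 0.90250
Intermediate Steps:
Function('N')(F) = Mul(Rational(1, 2), Pow(F, -1), Add(6, F)) (Function('N')(F) = Mul(Add(6, F), Pow(Mul(2, F), -1)) = Mul(Add(6, F), Mul(Rational(1, 2), Pow(F, -1))) = Mul(Rational(1, 2), Pow(F, -1), Add(6, F)))
Pow(Add(Function('N')(-4), Mul(-6, Pow(-5, -1))), 2) = Pow(Add(Mul(Rational(1, 2), Pow(-4, -1), Add(6, -4)), Mul(-6, Pow(-5, -1))), 2) = Pow(Add(Mul(Rational(1, 2), Rational(-1, 4), 2), Mul(-6, Rational(-1, 5))), 2) = Pow(Add(Rational(-1, 4), Rational(6, 5)), 2) = Pow(Rational(19, 20), 2) = Rational(361, 400)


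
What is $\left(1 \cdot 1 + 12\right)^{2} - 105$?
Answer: $64$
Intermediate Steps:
$\left(1 \cdot 1 + 12\right)^{2} - 105 = \left(1 + 12\right)^{2} - 105 = 13^{2} - 105 = 169 - 105 = 64$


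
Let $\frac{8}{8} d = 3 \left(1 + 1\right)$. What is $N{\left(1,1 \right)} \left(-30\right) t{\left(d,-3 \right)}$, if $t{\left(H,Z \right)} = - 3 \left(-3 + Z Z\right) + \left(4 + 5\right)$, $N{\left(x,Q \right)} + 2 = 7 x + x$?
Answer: $1620$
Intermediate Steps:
$d = 6$ ($d = 3 \left(1 + 1\right) = 3 \cdot 2 = 6$)
$N{\left(x,Q \right)} = -2 + 8 x$ ($N{\left(x,Q \right)} = -2 + \left(7 x + x\right) = -2 + 8 x$)
$t{\left(H,Z \right)} = 18 - 3 Z^{2}$ ($t{\left(H,Z \right)} = - 3 \left(-3 + Z^{2}\right) + 9 = \left(9 - 3 Z^{2}\right) + 9 = 18 - 3 Z^{2}$)
$N{\left(1,1 \right)} \left(-30\right) t{\left(d,-3 \right)} = \left(-2 + 8 \cdot 1\right) \left(-30\right) \left(18 - 3 \left(-3\right)^{2}\right) = \left(-2 + 8\right) \left(-30\right) \left(18 - 27\right) = 6 \left(-30\right) \left(18 - 27\right) = \left(-180\right) \left(-9\right) = 1620$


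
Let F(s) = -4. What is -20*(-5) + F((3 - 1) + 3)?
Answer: 96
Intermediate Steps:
-20*(-5) + F((3 - 1) + 3) = -20*(-5) - 4 = 100 - 4 = 96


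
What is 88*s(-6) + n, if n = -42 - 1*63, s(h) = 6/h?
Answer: -193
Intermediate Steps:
n = -105 (n = -42 - 63 = -105)
88*s(-6) + n = 88*(6/(-6)) - 105 = 88*(6*(-⅙)) - 105 = 88*(-1) - 105 = -88 - 105 = -193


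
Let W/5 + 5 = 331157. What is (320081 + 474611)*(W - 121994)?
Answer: 1218871570072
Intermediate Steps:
W = 1655760 (W = -25 + 5*331157 = -25 + 1655785 = 1655760)
(320081 + 474611)*(W - 121994) = (320081 + 474611)*(1655760 - 121994) = 794692*1533766 = 1218871570072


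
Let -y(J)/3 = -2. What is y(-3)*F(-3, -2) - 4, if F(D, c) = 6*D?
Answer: -112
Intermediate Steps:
y(J) = 6 (y(J) = -3*(-2) = 6)
y(-3)*F(-3, -2) - 4 = 6*(6*(-3)) - 4 = 6*(-18) - 4 = -108 - 4 = -112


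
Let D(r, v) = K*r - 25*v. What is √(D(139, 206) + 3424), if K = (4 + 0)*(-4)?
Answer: 5*I*√158 ≈ 62.849*I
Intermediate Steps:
K = -16 (K = 4*(-4) = -16)
D(r, v) = -25*v - 16*r (D(r, v) = -16*r - 25*v = -25*v - 16*r)
√(D(139, 206) + 3424) = √((-25*206 - 16*139) + 3424) = √((-5150 - 2224) + 3424) = √(-7374 + 3424) = √(-3950) = 5*I*√158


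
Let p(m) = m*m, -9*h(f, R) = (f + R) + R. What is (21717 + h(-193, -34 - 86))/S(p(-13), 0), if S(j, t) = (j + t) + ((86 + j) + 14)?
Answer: 97943/1971 ≈ 49.692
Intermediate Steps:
h(f, R) = -2*R/9 - f/9 (h(f, R) = -((f + R) + R)/9 = -((R + f) + R)/9 = -(f + 2*R)/9 = -2*R/9 - f/9)
p(m) = m²
S(j, t) = 100 + t + 2*j (S(j, t) = (j + t) + (100 + j) = 100 + t + 2*j)
(21717 + h(-193, -34 - 86))/S(p(-13), 0) = (21717 + (-2*(-34 - 86)/9 - ⅑*(-193)))/(100 + 0 + 2*(-13)²) = (21717 + (-2/9*(-120) + 193/9))/(100 + 0 + 2*169) = (21717 + (80/3 + 193/9))/(100 + 0 + 338) = (21717 + 433/9)/438 = (195886/9)*(1/438) = 97943/1971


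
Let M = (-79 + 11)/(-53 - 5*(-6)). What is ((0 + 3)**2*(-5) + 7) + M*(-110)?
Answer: -8354/23 ≈ -363.22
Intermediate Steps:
M = 68/23 (M = -68/(-53 + 30) = -68/(-23) = -68*(-1/23) = 68/23 ≈ 2.9565)
((0 + 3)**2*(-5) + 7) + M*(-110) = ((0 + 3)**2*(-5) + 7) + (68/23)*(-110) = (3**2*(-5) + 7) - 7480/23 = (9*(-5) + 7) - 7480/23 = (-45 + 7) - 7480/23 = -38 - 7480/23 = -8354/23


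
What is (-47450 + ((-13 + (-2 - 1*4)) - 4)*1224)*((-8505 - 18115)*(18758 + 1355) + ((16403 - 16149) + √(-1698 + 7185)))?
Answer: 40477900949212 - 75602*√5487 ≈ 4.0478e+13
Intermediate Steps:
(-47450 + ((-13 + (-2 - 1*4)) - 4)*1224)*((-8505 - 18115)*(18758 + 1355) + ((16403 - 16149) + √(-1698 + 7185))) = (-47450 + ((-13 + (-2 - 4)) - 4)*1224)*(-26620*20113 + (254 + √5487)) = (-47450 + ((-13 - 6) - 4)*1224)*(-535408060 + (254 + √5487)) = (-47450 + (-19 - 4)*1224)*(-535407806 + √5487) = (-47450 - 23*1224)*(-535407806 + √5487) = (-47450 - 28152)*(-535407806 + √5487) = -75602*(-535407806 + √5487) = 40477900949212 - 75602*√5487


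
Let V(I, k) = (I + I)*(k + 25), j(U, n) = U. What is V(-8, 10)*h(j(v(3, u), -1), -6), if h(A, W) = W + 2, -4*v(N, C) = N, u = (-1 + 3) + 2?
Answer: 2240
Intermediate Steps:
u = 4 (u = 2 + 2 = 4)
v(N, C) = -N/4
V(I, k) = 2*I*(25 + k) (V(I, k) = (2*I)*(25 + k) = 2*I*(25 + k))
h(A, W) = 2 + W
V(-8, 10)*h(j(v(3, u), -1), -6) = (2*(-8)*(25 + 10))*(2 - 6) = (2*(-8)*35)*(-4) = -560*(-4) = 2240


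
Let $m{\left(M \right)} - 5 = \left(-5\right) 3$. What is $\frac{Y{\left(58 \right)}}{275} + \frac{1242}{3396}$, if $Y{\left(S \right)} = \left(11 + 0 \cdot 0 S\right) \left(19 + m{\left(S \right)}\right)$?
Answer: $\frac{10269}{14150} \approx 0.72572$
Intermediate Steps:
$m{\left(M \right)} = -10$ ($m{\left(M \right)} = 5 - 15 = -10$)
$Y{\left(S \right)} = 99$ ($Y{\left(S \right)} = \left(11 + 0 \cdot 0 S\right) \left(19 - 10\right) = \left(11 + 0 S\right) 9 = \left(11 + 0\right) 9 = 11 \cdot 9 = 99$)
$\frac{Y{\left(58 \right)}}{275} + \frac{1242}{3396} = \frac{99}{275} + \frac{1242}{3396} = 99 \cdot \frac{1}{275} + 1242 \cdot \frac{1}{3396} = \frac{9}{25} + \frac{207}{566} = \frac{10269}{14150}$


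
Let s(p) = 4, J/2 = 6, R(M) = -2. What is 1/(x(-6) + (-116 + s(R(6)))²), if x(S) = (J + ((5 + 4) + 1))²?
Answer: 1/13028 ≈ 7.6758e-5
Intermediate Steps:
J = 12 (J = 2*6 = 12)
x(S) = 484 (x(S) = (12 + ((5 + 4) + 1))² = (12 + (9 + 1))² = (12 + 10)² = 22² = 484)
1/(x(-6) + (-116 + s(R(6)))²) = 1/(484 + (-116 + 4)²) = 1/(484 + (-112)²) = 1/(484 + 12544) = 1/13028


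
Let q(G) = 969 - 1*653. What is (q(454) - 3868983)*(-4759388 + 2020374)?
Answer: 10596333074338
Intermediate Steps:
q(G) = 316 (q(G) = 969 - 653 = 316)
(q(454) - 3868983)*(-4759388 + 2020374) = (316 - 3868983)*(-4759388 + 2020374) = -3868667*(-2739014) = 10596333074338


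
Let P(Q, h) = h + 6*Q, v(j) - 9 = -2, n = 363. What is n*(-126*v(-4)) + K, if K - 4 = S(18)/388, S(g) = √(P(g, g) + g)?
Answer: -31055711/97 ≈ -3.2016e+5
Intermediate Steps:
v(j) = 7 (v(j) = 9 - 2 = 7)
S(g) = 2*√2*√g (S(g) = √((g + 6*g) + g) = √(7*g + g) = √(8*g) = 2*√2*√g)
K = 391/97 (K = 4 + (2*√2*√18)/388 = 4 + (2*√2*(3*√2))*(1/388) = 4 + 12*(1/388) = 4 + 3/97 = 391/97 ≈ 4.0309)
n*(-126*v(-4)) + K = 363*(-126*7) + 391/97 = 363*(-882) + 391/97 = -320166 + 391/97 = -31055711/97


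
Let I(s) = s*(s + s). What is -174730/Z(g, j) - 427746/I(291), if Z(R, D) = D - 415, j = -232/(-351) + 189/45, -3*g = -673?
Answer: 4302263588498/10158812619 ≈ 423.50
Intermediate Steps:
g = 673/3 (g = -⅓*(-673) = 673/3 ≈ 224.33)
I(s) = 2*s² (I(s) = s*(2*s) = 2*s²)
j = 8531/1755 (j = -232*(-1/351) + 189*(1/45) = 232/351 + 21/5 = 8531/1755 ≈ 4.8610)
Z(R, D) = -415 + D
-174730/Z(g, j) - 427746/I(291) = -174730/(-415 + 8531/1755) - 427746/(2*291²) = -174730/(-719794/1755) - 427746/(2*84681) = -174730*(-1755/719794) - 427746/169362 = 153325575/359897 - 427746*1/169362 = 153325575/359897 - 71291/28227 = 4302263588498/10158812619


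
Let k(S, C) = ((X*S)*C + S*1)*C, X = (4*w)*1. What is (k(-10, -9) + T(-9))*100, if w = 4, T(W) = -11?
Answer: -1288100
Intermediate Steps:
X = 16 (X = (4*4)*1 = 16*1 = 16)
k(S, C) = C*(S + 16*C*S) (k(S, C) = ((16*S)*C + S*1)*C = (16*C*S + S)*C = (S + 16*C*S)*C = C*(S + 16*C*S))
(k(-10, -9) + T(-9))*100 = (-9*(-10)*(1 + 16*(-9)) - 11)*100 = (-9*(-10)*(1 - 144) - 11)*100 = (-9*(-10)*(-143) - 11)*100 = (-12870 - 11)*100 = -12881*100 = -1288100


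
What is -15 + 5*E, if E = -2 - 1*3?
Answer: -40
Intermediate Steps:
E = -5 (E = -2 - 3 = -5)
-15 + 5*E = -15 + 5*(-5) = -15 - 25 = -40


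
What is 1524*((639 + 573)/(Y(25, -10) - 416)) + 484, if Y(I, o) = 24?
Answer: -207170/49 ≈ -4228.0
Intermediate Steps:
1524*((639 + 573)/(Y(25, -10) - 416)) + 484 = 1524*((639 + 573)/(24 - 416)) + 484 = 1524*(1212/(-392)) + 484 = 1524*(1212*(-1/392)) + 484 = 1524*(-303/98) + 484 = -230886/49 + 484 = -207170/49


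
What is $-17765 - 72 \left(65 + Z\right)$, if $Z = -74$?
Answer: $-17117$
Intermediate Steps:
$-17765 - 72 \left(65 + Z\right) = -17765 - 72 \left(65 - 74\right) = -17765 - -648 = -17765 + 648 = -17117$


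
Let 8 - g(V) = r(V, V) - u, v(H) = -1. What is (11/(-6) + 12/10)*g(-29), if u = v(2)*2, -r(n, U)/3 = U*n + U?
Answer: -7733/5 ≈ -1546.6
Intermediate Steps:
r(n, U) = -3*U - 3*U*n (r(n, U) = -3*(U*n + U) = -3*(U + U*n) = -3*U - 3*U*n)
u = -2 (u = -1*2 = -2)
g(V) = 6 + 3*V*(1 + V) (g(V) = 8 - (-3*V*(1 + V) - 1*(-2)) = 8 - (-3*V*(1 + V) + 2) = 8 - (2 - 3*V*(1 + V)) = 8 + (-2 + 3*V*(1 + V)) = 6 + 3*V*(1 + V))
(11/(-6) + 12/10)*g(-29) = (11/(-6) + 12/10)*(6 + 3*(-29)*(1 - 29)) = (11*(-⅙) + 12*(⅒))*(6 + 3*(-29)*(-28)) = (-11/6 + 6/5)*(6 + 2436) = -19/30*2442 = -7733/5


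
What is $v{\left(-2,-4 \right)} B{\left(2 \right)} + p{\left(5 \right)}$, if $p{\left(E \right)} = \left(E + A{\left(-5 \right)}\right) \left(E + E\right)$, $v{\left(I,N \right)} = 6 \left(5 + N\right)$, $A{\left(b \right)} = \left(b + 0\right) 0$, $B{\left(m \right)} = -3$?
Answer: $32$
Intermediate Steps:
$A{\left(b \right)} = 0$ ($A{\left(b \right)} = b 0 = 0$)
$v{\left(I,N \right)} = 30 + 6 N$
$p{\left(E \right)} = 2 E^{2}$ ($p{\left(E \right)} = \left(E + 0\right) \left(E + E\right) = E 2 E = 2 E^{2}$)
$v{\left(-2,-4 \right)} B{\left(2 \right)} + p{\left(5 \right)} = \left(30 + 6 \left(-4\right)\right) \left(-3\right) + 2 \cdot 5^{2} = \left(30 - 24\right) \left(-3\right) + 2 \cdot 25 = 6 \left(-3\right) + 50 = -18 + 50 = 32$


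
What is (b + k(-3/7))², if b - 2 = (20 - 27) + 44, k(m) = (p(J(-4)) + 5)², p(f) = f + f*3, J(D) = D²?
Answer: 23040000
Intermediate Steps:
p(f) = 4*f (p(f) = f + 3*f = 4*f)
k(m) = 4761 (k(m) = (4*(-4)² + 5)² = (4*16 + 5)² = (64 + 5)² = 69² = 4761)
b = 39 (b = 2 + ((20 - 27) + 44) = 2 + (-7 + 44) = 2 + 37 = 39)
(b + k(-3/7))² = (39 + 4761)² = 4800² = 23040000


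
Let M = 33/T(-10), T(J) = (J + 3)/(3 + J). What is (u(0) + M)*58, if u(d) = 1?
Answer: 1972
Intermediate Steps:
T(J) = 1 (T(J) = (3 + J)/(3 + J) = 1)
M = 33 (M = 33/1 = 33*1 = 33)
(u(0) + M)*58 = (1 + 33)*58 = 34*58 = 1972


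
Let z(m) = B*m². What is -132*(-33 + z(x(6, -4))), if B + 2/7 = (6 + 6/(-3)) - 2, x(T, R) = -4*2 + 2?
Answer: -26532/7 ≈ -3790.3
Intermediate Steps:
x(T, R) = -6 (x(T, R) = -8 + 2 = -6)
B = 12/7 (B = -2/7 + ((6 + 6/(-3)) - 2) = -2/7 + ((6 + 6*(-⅓)) - 2) = -2/7 + ((6 - 2) - 2) = -2/7 + (4 - 2) = -2/7 + 2 = 12/7 ≈ 1.7143)
z(m) = 12*m²/7
-132*(-33 + z(x(6, -4))) = -132*(-33 + (12/7)*(-6)²) = -132*(-33 + (12/7)*36) = -132*(-33 + 432/7) = -132*201/7 = -26532/7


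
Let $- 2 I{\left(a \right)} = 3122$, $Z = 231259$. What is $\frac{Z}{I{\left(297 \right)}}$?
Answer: $- \frac{33037}{223} \approx -148.15$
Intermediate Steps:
$I{\left(a \right)} = -1561$ ($I{\left(a \right)} = \left(- \frac{1}{2}\right) 3122 = -1561$)
$\frac{Z}{I{\left(297 \right)}} = \frac{231259}{-1561} = 231259 \left(- \frac{1}{1561}\right) = - \frac{33037}{223}$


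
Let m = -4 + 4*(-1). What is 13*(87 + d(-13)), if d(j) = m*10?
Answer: 91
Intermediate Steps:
m = -8 (m = -4 - 4 = -8)
d(j) = -80 (d(j) = -8*10 = -80)
13*(87 + d(-13)) = 13*(87 - 80) = 13*7 = 91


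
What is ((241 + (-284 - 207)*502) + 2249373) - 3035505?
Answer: -1032373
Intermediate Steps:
((241 + (-284 - 207)*502) + 2249373) - 3035505 = ((241 - 491*502) + 2249373) - 3035505 = ((241 - 246482) + 2249373) - 3035505 = (-246241 + 2249373) - 3035505 = 2003132 - 3035505 = -1032373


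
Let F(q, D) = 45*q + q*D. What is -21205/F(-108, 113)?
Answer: 21205/17064 ≈ 1.2427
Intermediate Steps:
F(q, D) = 45*q + D*q
-21205/F(-108, 113) = -21205*(-1/(108*(45 + 113))) = -21205/((-108*158)) = -21205/(-17064) = -21205*(-1/17064) = 21205/17064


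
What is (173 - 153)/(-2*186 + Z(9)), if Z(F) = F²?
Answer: -20/291 ≈ -0.068729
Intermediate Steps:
(173 - 153)/(-2*186 + Z(9)) = (173 - 153)/(-2*186 + 9²) = 20/(-372 + 81) = 20/(-291) = 20*(-1/291) = -20/291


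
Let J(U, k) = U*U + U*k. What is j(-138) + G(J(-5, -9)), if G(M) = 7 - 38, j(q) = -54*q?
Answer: 7421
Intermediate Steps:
J(U, k) = U² + U*k
G(M) = -31
j(-138) + G(J(-5, -9)) = -54*(-138) - 31 = 7452 - 31 = 7421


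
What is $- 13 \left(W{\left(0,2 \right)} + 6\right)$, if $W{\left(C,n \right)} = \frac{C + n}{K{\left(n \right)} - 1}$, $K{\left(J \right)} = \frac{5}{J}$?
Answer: $- \frac{286}{3} \approx -95.333$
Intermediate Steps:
$W{\left(C,n \right)} = \frac{C + n}{-1 + \frac{5}{n}}$ ($W{\left(C,n \right)} = \frac{C + n}{\frac{5}{n} - 1} = \frac{C + n}{-1 + \frac{5}{n}}$)
$- 13 \left(W{\left(0,2 \right)} + 6\right) = - 13 \left(\left(-1\right) 2 \frac{1}{-5 + 2} \left(0 + 2\right) + 6\right) = - 13 \left(\left(-1\right) 2 \frac{1}{-3} \cdot 2 + 6\right) = - 13 \left(\left(-1\right) 2 \left(- \frac{1}{3}\right) 2 + 6\right) = - 13 \left(\frac{4}{3} + 6\right) = \left(-13\right) \frac{22}{3} = - \frac{286}{3}$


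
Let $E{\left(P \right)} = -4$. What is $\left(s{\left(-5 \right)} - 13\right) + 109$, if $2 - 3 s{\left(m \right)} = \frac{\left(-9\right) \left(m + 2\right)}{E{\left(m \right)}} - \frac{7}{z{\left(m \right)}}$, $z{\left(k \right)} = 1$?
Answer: $\frac{405}{4} \approx 101.25$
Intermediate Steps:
$s{\left(m \right)} = \frac{3}{2} - \frac{3 m}{4}$ ($s{\left(m \right)} = \frac{2}{3} - \frac{\frac{\left(-9\right) \left(m + 2\right)}{-4} - \frac{7}{1}}{3} = \frac{2}{3} - \frac{- 9 \left(2 + m\right) \left(- \frac{1}{4}\right) - 7}{3} = \frac{2}{3} - \frac{\left(-18 - 9 m\right) \left(- \frac{1}{4}\right) - 7}{3} = \frac{2}{3} - \frac{\left(\frac{9}{2} + \frac{9 m}{4}\right) - 7}{3} = \frac{2}{3} - \frac{- \frac{5}{2} + \frac{9 m}{4}}{3} = \frac{2}{3} - \left(- \frac{5}{6} + \frac{3 m}{4}\right) = \frac{3}{2} - \frac{3 m}{4}$)
$\left(s{\left(-5 \right)} - 13\right) + 109 = \left(\left(\frac{3}{2} - - \frac{15}{4}\right) - 13\right) + 109 = \left(\left(\frac{3}{2} + \frac{15}{4}\right) - 13\right) + 109 = \left(\frac{21}{4} - 13\right) + 109 = - \frac{31}{4} + 109 = \frac{405}{4}$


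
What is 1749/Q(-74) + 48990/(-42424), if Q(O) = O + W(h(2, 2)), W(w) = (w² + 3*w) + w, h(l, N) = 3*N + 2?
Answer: 1661859/21212 ≈ 78.345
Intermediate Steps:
h(l, N) = 2 + 3*N
W(w) = w² + 4*w
Q(O) = 96 + O (Q(O) = O + (2 + 3*2)*(4 + (2 + 3*2)) = O + (2 + 6)*(4 + (2 + 6)) = O + 8*(4 + 8) = O + 8*12 = O + 96 = 96 + O)
1749/Q(-74) + 48990/(-42424) = 1749/(96 - 74) + 48990/(-42424) = 1749/22 + 48990*(-1/42424) = 1749*(1/22) - 24495/21212 = 159/2 - 24495/21212 = 1661859/21212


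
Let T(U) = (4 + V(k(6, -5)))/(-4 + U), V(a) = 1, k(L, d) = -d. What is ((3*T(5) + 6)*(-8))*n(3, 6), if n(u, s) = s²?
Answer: -6048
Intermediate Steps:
T(U) = 5/(-4 + U) (T(U) = (4 + 1)/(-4 + U) = 5/(-4 + U))
((3*T(5) + 6)*(-8))*n(3, 6) = ((3*(5/(-4 + 5)) + 6)*(-8))*6² = ((3*(5/1) + 6)*(-8))*36 = ((3*(5*1) + 6)*(-8))*36 = ((3*5 + 6)*(-8))*36 = ((15 + 6)*(-8))*36 = (21*(-8))*36 = -168*36 = -6048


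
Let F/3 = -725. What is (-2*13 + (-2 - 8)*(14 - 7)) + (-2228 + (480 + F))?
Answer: -4019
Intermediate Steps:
F = -2175 (F = 3*(-725) = -2175)
(-2*13 + (-2 - 8)*(14 - 7)) + (-2228 + (480 + F)) = (-2*13 + (-2 - 8)*(14 - 7)) + (-2228 + (480 - 2175)) = (-26 - 10*7) + (-2228 - 1695) = (-26 - 70) - 3923 = -96 - 3923 = -4019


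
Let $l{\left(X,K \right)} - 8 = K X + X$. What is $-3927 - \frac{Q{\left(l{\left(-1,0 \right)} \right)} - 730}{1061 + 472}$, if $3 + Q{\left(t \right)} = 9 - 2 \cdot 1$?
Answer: $- \frac{2006455}{511} \approx -3926.5$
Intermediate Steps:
$l{\left(X,K \right)} = 8 + X + K X$ ($l{\left(X,K \right)} = 8 + \left(K X + X\right) = 8 + \left(X + K X\right) = 8 + X + K X$)
$Q{\left(t \right)} = 4$ ($Q{\left(t \right)} = -3 + \left(9 - 2 \cdot 1\right) = -3 + \left(9 - 2\right) = -3 + 7 = 4$)
$-3927 - \frac{Q{\left(l{\left(-1,0 \right)} \right)} - 730}{1061 + 472} = -3927 - \frac{4 - 730}{1061 + 472} = -3927 - - \frac{726}{1533} = -3927 - \left(-726\right) \frac{1}{1533} = -3927 - - \frac{242}{511} = -3927 + \frac{242}{511} = - \frac{2006455}{511}$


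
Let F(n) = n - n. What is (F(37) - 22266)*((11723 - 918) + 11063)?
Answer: -486912888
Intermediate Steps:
F(n) = 0
(F(37) - 22266)*((11723 - 918) + 11063) = (0 - 22266)*((11723 - 918) + 11063) = -22266*(10805 + 11063) = -22266*21868 = -486912888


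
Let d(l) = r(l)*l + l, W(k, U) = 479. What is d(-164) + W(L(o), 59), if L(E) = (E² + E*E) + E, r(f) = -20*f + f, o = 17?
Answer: -510709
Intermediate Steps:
r(f) = -19*f
L(E) = E + 2*E² (L(E) = (E² + E²) + E = 2*E² + E = E + 2*E²)
d(l) = l - 19*l² (d(l) = (-19*l)*l + l = -19*l² + l = l - 19*l²)
d(-164) + W(L(o), 59) = -164*(1 - 19*(-164)) + 479 = -164*(1 + 3116) + 479 = -164*3117 + 479 = -511188 + 479 = -510709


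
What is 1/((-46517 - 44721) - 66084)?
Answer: -1/157322 ≈ -6.3564e-6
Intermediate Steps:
1/((-46517 - 44721) - 66084) = 1/(-91238 - 66084) = 1/(-157322) = -1/157322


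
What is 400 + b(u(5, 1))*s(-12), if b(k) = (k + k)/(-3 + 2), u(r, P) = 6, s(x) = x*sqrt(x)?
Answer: 400 + 288*I*sqrt(3) ≈ 400.0 + 498.83*I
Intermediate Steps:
s(x) = x**(3/2)
b(k) = -2*k (b(k) = (2*k)/(-1) = (2*k)*(-1) = -2*k)
400 + b(u(5, 1))*s(-12) = 400 + (-2*6)*(-12)**(3/2) = 400 - (-288)*I*sqrt(3) = 400 + 288*I*sqrt(3)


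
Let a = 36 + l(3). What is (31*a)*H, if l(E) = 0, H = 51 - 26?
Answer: 27900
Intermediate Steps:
H = 25
a = 36 (a = 36 + 0 = 36)
(31*a)*H = (31*36)*25 = 1116*25 = 27900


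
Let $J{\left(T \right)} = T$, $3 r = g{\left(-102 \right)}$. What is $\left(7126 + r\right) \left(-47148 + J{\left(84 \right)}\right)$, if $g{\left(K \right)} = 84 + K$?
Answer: $-335095680$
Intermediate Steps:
$r = -6$ ($r = \frac{84 - 102}{3} = \frac{1}{3} \left(-18\right) = -6$)
$\left(7126 + r\right) \left(-47148 + J{\left(84 \right)}\right) = \left(7126 - 6\right) \left(-47148 + 84\right) = 7120 \left(-47064\right) = -335095680$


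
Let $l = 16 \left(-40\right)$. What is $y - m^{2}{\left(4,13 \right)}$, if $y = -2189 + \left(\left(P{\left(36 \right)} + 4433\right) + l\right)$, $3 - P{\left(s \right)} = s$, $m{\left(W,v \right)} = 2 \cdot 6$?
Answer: $1427$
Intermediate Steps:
$m{\left(W,v \right)} = 12$
$l = -640$
$P{\left(s \right)} = 3 - s$
$y = 1571$ ($y = -2189 + \left(\left(\left(3 - 36\right) + 4433\right) - 640\right) = -2189 + \left(\left(-33 + 4433\right) - 640\right) = -2189 + \left(4400 - 640\right) = -2189 + 3760 = 1571$)
$y - m^{2}{\left(4,13 \right)} = 1571 - 12^{2} = 1571 - 144 = 1427$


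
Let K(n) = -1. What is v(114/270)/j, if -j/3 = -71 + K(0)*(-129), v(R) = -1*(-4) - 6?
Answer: 1/87 ≈ 0.011494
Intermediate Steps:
v(R) = -2 (v(R) = 4 - 6 = -2)
j = -174 (j = -3*(-71 - 1*(-129)) = -3*(-71 + 129) = -3*58 = -174)
v(114/270)/j = -2/(-174) = -2*(-1/174) = 1/87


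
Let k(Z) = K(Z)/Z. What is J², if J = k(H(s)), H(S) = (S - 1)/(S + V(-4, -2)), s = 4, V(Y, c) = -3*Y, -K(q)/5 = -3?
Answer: 6400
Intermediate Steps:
K(q) = 15 (K(q) = -5*(-3) = 15)
H(S) = (-1 + S)/(12 + S) (H(S) = (S - 1)/(S - 3*(-4)) = (-1 + S)/(S + 12) = (-1 + S)/(12 + S))
k(Z) = 15/Z
J = 80 (J = 15/(((-1 + 4)/(12 + 4))) = 15/((3/16)) = 15/(((1/16)*3)) = 15/(3/16) = 15*(16/3) = 80)
J² = 80² = 6400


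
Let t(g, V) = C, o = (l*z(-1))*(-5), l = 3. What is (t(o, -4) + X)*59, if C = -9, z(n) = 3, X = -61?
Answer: -4130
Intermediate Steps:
o = -45 (o = (3*3)*(-5) = 9*(-5) = -45)
t(g, V) = -9
(t(o, -4) + X)*59 = (-9 - 61)*59 = -70*59 = -4130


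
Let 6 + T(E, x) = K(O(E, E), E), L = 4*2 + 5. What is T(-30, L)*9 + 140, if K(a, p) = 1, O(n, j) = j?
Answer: 95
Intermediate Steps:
L = 13 (L = 8 + 5 = 13)
T(E, x) = -5 (T(E, x) = -6 + 1 = -5)
T(-30, L)*9 + 140 = -5*9 + 140 = -45 + 140 = 95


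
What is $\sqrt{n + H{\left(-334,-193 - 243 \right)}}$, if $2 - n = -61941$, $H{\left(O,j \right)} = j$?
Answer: $\sqrt{61507} \approx 248.01$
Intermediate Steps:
$n = 61943$ ($n = 2 - -61941 = 2 + 61941 = 61943$)
$\sqrt{n + H{\left(-334,-193 - 243 \right)}} = \sqrt{61943 - 436} = \sqrt{61507}$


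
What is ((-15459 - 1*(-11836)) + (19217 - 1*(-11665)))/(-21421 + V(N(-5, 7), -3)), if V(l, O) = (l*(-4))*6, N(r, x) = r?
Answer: -27259/21301 ≈ -1.2797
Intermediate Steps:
V(l, O) = -24*l (V(l, O) = -4*l*6 = -24*l)
((-15459 - 1*(-11836)) + (19217 - 1*(-11665)))/(-21421 + V(N(-5, 7), -3)) = ((-15459 - 1*(-11836)) + (19217 - 1*(-11665)))/(-21421 - 24*(-5)) = ((-15459 + 11836) + (19217 + 11665))/(-21421 + 120) = (-3623 + 30882)/(-21301) = 27259*(-1/21301) = -27259/21301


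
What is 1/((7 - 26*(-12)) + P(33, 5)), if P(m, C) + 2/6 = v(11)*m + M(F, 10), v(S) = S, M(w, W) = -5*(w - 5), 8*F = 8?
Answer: 3/2105 ≈ 0.0014252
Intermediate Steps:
F = 1 (F = (1/8)*8 = 1)
M(w, W) = 25 - 5*w (M(w, W) = -5*(-5 + w) = 25 - 5*w)
P(m, C) = 59/3 + 11*m (P(m, C) = -1/3 + (11*m + (25 - 5*1)) = -1/3 + (11*m + (25 - 5)) = -1/3 + (11*m + 20) = -1/3 + (20 + 11*m) = 59/3 + 11*m)
1/((7 - 26*(-12)) + P(33, 5)) = 1/((7 - 26*(-12)) + (59/3 + 11*33)) = 1/((7 + 312) + (59/3 + 363)) = 1/(319 + 1148/3) = 1/(2105/3) = 3/2105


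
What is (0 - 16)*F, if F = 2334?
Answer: -37344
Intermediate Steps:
(0 - 16)*F = (0 - 16)*2334 = -16*2334 = -37344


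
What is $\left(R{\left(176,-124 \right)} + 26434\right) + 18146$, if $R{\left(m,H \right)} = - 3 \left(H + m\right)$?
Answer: $44424$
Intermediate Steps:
$R{\left(m,H \right)} = - 3 H - 3 m$
$\left(R{\left(176,-124 \right)} + 26434\right) + 18146 = \left(\left(\left(-3\right) \left(-124\right) - 528\right) + 26434\right) + 18146 = \left(\left(372 - 528\right) + 26434\right) + 18146 = \left(-156 + 26434\right) + 18146 = 26278 + 18146 = 44424$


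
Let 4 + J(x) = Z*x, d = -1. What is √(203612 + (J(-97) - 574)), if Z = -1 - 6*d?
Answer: √202549 ≈ 450.05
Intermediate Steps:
Z = 5 (Z = -1 - 6*(-1) = -1 + 6 = 5)
J(x) = -4 + 5*x
√(203612 + (J(-97) - 574)) = √(203612 + ((-4 + 5*(-97)) - 574)) = √(203612 + ((-4 - 485) - 574)) = √(203612 + (-489 - 574)) = √(203612 - 1063) = √202549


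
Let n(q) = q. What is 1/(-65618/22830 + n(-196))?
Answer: -11415/2270149 ≈ -0.0050283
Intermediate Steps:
1/(-65618/22830 + n(-196)) = 1/(-65618/22830 - 196) = 1/(-65618*1/22830 - 196) = 1/(-32809/11415 - 196) = 1/(-2270149/11415) = -11415/2270149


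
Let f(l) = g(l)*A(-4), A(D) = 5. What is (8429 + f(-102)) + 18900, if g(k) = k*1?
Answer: 26819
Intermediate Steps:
g(k) = k
f(l) = 5*l (f(l) = l*5 = 5*l)
(8429 + f(-102)) + 18900 = (8429 + 5*(-102)) + 18900 = (8429 - 510) + 18900 = 7919 + 18900 = 26819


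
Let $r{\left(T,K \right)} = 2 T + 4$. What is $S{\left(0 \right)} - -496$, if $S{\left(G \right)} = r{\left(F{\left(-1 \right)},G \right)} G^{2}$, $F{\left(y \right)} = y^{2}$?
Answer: $496$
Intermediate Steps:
$r{\left(T,K \right)} = 4 + 2 T$
$S{\left(G \right)} = 6 G^{2}$ ($S{\left(G \right)} = \left(4 + 2 \left(-1\right)^{2}\right) G^{2} = \left(4 + 2 \cdot 1\right) G^{2} = \left(4 + 2\right) G^{2} = 6 G^{2}$)
$S{\left(0 \right)} - -496 = 6 \cdot 0^{2} - -496 = 6 \cdot 0 + 496 = 0 + 496 = 496$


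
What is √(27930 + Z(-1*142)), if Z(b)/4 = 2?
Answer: √27938 ≈ 167.15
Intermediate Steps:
Z(b) = 8 (Z(b) = 4*2 = 8)
√(27930 + Z(-1*142)) = √(27930 + 8) = √27938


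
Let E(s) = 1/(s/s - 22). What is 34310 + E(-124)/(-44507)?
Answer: 32067738571/934647 ≈ 34310.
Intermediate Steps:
E(s) = -1/21 (E(s) = 1/(1 - 22) = 1/(-21) = -1/21)
34310 + E(-124)/(-44507) = 34310 - 1/21/(-44507) = 34310 - 1/21*(-1/44507) = 34310 + 1/934647 = 32067738571/934647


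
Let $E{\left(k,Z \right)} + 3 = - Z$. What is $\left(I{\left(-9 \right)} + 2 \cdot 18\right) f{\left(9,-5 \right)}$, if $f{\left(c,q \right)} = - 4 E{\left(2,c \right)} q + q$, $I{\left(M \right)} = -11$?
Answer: $-6125$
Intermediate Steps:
$E{\left(k,Z \right)} = -3 - Z$
$f{\left(c,q \right)} = q + q \left(12 + 4 c\right)$ ($f{\left(c,q \right)} = - 4 \left(-3 - c\right) q + q = \left(12 + 4 c\right) q + q = q \left(12 + 4 c\right) + q = q + q \left(12 + 4 c\right)$)
$\left(I{\left(-9 \right)} + 2 \cdot 18\right) f{\left(9,-5 \right)} = \left(-11 + 2 \cdot 18\right) \left(- 5 \left(13 + 4 \cdot 9\right)\right) = \left(-11 + 36\right) \left(- 5 \left(13 + 36\right)\right) = 25 \left(\left(-5\right) 49\right) = 25 \left(-245\right) = -6125$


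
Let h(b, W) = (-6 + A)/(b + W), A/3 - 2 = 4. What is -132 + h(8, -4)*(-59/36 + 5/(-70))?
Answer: -11519/84 ≈ -137.13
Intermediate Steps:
A = 18 (A = 6 + 3*4 = 6 + 12 = 18)
h(b, W) = 12/(W + b) (h(b, W) = (-6 + 18)/(b + W) = 12/(W + b))
-132 + h(8, -4)*(-59/36 + 5/(-70)) = -132 + (12/(-4 + 8))*(-59/36 + 5/(-70)) = -132 + (12/4)*(-59*1/36 + 5*(-1/70)) = -132 + (12*(1/4))*(-59/36 - 1/14) = -132 + 3*(-431/252) = -132 - 431/84 = -11519/84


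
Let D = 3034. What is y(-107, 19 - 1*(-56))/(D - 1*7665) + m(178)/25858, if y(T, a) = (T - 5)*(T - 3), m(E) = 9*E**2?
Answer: 45544858/5443109 ≈ 8.3674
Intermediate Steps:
y(T, a) = (-5 + T)*(-3 + T)
y(-107, 19 - 1*(-56))/(D - 1*7665) + m(178)/25858 = (15 + (-107)**2 - 8*(-107))/(3034 - 1*7665) + (9*178**2)/25858 = (15 + 11449 + 856)/(3034 - 7665) + (9*31684)*(1/25858) = 12320/(-4631) + 285156*(1/25858) = 12320*(-1/4631) + 142578/12929 = -1120/421 + 142578/12929 = 45544858/5443109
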